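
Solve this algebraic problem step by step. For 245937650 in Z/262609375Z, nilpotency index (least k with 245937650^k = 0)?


245937650^k mod 262609375:
k=1: 245937650
k=2: 126756875
k=3: 219734375
k=4: 75031250
k=5: 0
First zero at k = 5


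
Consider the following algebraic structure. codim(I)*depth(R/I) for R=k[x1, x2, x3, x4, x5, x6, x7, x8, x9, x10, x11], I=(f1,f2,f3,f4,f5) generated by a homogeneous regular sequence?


codim=5, depth=dim(R/I)=11-5=6
Product=5*6=30


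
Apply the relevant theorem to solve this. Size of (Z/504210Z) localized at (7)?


7-primary part: 504210=7^5*30
Size=7^5=16807


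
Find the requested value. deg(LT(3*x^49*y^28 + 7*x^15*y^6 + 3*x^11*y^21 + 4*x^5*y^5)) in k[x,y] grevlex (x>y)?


LT: 3*x^49*y^28
deg_x=49, deg_y=28
Total=49+28=77


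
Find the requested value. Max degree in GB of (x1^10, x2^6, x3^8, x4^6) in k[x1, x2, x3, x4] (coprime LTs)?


Pure powers, coprime LTs => already GB.
Degrees: 10, 6, 8, 6
Max=10


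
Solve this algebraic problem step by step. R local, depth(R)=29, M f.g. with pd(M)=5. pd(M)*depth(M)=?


pd+depth=29
depth=29-5=24
pd*depth=5*24=120


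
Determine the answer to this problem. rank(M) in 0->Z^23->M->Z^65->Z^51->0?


Alt sum=0:
(-1)^0*23 + (-1)^1*? + (-1)^2*65 + (-1)^3*51=0
rank(M)=37


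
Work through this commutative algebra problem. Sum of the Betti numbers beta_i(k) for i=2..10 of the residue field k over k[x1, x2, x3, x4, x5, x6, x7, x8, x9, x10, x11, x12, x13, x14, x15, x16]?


Koszul resolution: beta_i(k)=C(n,i), n=16
C(16,2)=120, C(16,3)=560, C(16,4)=1820, C(16,5)=4368, C(16,6)=8008, C(16,7)=11440, C(16,8)=12870, C(16,9)=11440, C(16,10)=8008
Sum=58634


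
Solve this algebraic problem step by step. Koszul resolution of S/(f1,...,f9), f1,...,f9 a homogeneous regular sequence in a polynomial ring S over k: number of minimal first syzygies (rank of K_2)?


Regular sequence => Koszul complex is the minimal free resolution.
Syz_1 minimally generated by Koszul relations f_i*e_j - f_j*e_i (i<j): mu(Syz_1) = beta_2 = C(m,2) = m(m-1)/2
m=9
9*8/2 = 36


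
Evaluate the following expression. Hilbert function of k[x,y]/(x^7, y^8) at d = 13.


k[x,y], I = (x^7, y^8), d = 13
Need i < 7 and d-i < 8.
Range: 6 <= i <= 6.
H(13) = 1


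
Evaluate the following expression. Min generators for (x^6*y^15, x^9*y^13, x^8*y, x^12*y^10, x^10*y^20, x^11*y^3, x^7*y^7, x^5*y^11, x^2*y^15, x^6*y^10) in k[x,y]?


Remove redundant (divisible by others).
x^12*y^10 redundant.
x^10*y^20 redundant.
x^9*y^13 redundant.
x^6*y^15 redundant.
x^11*y^3 redundant.
Min: x^8*y, x^7*y^7, x^6*y^10, x^5*y^11, x^2*y^15
Count=5


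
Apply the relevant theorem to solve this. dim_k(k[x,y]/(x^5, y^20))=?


Basis: x^i*y^j, i<5, j<20
5*20=100


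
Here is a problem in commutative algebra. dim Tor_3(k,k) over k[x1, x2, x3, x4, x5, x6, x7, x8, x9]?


Koszul: C(n,i)=C(9,3)=84


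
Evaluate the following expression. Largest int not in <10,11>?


gcd(10,11)=1 => F=ab-a-b=10*11-10-11=110-21=89


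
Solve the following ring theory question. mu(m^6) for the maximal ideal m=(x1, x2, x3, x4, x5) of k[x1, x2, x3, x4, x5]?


Graded Nakayama: mu(m^d) = dim_k (m^d/m^(d+1)) = #degree-6 monomials in 5 vars
C(n+d-1,d)=C(10,6)=210


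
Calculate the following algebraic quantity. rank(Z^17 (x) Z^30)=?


rank(M(x)N) = rank(M)*rank(N)
17*30 = 510


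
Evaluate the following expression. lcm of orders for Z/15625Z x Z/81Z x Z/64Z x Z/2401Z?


Exponent = lcm of the cyclic orders; pairwise coprime => product.
5^6*3^4*2^6*7^4=15625*81*64*2401=194481000000


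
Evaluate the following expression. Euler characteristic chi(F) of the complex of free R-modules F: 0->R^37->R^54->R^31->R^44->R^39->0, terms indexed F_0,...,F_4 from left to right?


chi = sum (-1)^i * rank:
(-1)^0*37=37
(-1)^1*54=-54
(-1)^2*31=31
(-1)^3*44=-44
(-1)^4*39=39
chi=9


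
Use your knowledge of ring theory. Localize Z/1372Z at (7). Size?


7-primary part: 1372=7^3*4
Size=7^3=343


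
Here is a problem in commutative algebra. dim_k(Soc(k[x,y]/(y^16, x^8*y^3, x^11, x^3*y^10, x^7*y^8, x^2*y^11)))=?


Socle = ann(m) = span of standard monomials u with x*u, y*u in I (staircase corners).
Minimal generators: x^11, x^8*y^3, x^7*y^8, x^3*y^10, x^2*y^11, y^16
Corners: xy^15, x^2y^10, x^6y^9, x^7y^7, x^10y^2
Socle dim=5


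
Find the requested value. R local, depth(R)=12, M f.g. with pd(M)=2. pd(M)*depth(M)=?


pd+depth=12
depth=12-2=10
pd*depth=2*10=20


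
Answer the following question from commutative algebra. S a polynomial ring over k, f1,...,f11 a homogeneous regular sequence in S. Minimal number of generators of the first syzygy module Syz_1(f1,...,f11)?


Regular sequence => Koszul complex is the minimal free resolution.
Syz_1 minimally generated by Koszul relations f_i*e_j - f_j*e_i (i<j): mu(Syz_1) = beta_2 = C(m,2) = m(m-1)/2
m=11
11*10/2 = 55


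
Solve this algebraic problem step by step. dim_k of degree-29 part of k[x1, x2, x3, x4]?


C(d+n-1,n-1)=C(32,3)=4960


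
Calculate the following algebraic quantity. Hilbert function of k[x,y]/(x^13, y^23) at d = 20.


k[x,y], I = (x^13, y^23), d = 20
Need i < 13 and d-i < 23.
Range: 0 <= i <= 12.
H(20) = 13


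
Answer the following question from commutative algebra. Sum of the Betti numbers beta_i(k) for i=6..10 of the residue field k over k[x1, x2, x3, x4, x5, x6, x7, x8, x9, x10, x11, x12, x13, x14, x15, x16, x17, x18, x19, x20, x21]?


Koszul resolution: beta_i(k)=C(n,i), n=21
C(21,6)=54264, C(21,7)=116280, C(21,8)=203490, C(21,9)=293930, C(21,10)=352716
Sum=1020680


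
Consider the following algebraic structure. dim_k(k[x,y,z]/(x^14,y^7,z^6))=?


Basis: x^iy^jz^k, i<14,j<7,k<6
14*7*6=588


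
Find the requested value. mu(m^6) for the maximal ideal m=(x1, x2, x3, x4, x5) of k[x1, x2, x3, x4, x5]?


Graded Nakayama: mu(m^d) = dim_k (m^d/m^(d+1)) = #degree-6 monomials in 5 vars
C(n+d-1,d)=C(10,6)=210


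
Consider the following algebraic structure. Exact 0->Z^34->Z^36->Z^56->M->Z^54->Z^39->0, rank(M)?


Alt sum=0:
(-1)^0*34 + (-1)^1*36 + (-1)^2*56 + (-1)^3*? + (-1)^4*54 + (-1)^5*39=0
rank(M)=69


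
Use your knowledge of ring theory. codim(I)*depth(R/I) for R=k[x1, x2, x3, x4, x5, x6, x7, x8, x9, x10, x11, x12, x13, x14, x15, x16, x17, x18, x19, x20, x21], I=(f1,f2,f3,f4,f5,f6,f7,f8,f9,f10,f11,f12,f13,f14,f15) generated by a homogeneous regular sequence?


codim=15, depth=dim(R/I)=21-15=6
Product=15*6=90


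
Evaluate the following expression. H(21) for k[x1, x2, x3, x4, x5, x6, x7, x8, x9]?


C(d+n-1,n-1)=C(29,8)=4292145


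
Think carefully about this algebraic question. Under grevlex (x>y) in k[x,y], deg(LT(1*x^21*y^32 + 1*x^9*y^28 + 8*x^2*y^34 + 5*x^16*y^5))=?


LT: 1*x^21*y^32
deg_x=21, deg_y=32
Total=21+32=53


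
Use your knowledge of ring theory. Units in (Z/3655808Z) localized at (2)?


Local ring = Z/128Z.
phi(128) = 2^6*(2-1) = 64


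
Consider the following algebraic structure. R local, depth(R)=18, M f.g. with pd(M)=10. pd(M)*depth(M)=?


pd+depth=18
depth=18-10=8
pd*depth=10*8=80


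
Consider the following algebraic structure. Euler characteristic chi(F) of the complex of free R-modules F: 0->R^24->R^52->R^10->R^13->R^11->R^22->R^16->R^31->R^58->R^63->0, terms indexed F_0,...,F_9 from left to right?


chi = sum (-1)^i * rank:
(-1)^0*24=24
(-1)^1*52=-52
(-1)^2*10=10
(-1)^3*13=-13
(-1)^4*11=11
(-1)^5*22=-22
(-1)^6*16=16
(-1)^7*31=-31
(-1)^8*58=58
(-1)^9*63=-63
chi=-62


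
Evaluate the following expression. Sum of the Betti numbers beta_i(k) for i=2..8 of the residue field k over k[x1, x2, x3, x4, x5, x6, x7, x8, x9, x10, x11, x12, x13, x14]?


Koszul resolution: beta_i(k)=C(n,i), n=14
C(14,2)=91, C(14,3)=364, C(14,4)=1001, C(14,5)=2002, C(14,6)=3003, C(14,7)=3432, C(14,8)=3003
Sum=12896


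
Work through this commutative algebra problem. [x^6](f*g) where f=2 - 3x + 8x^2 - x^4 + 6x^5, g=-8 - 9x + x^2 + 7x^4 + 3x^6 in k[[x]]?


[x^6] = sum a_i*b_j, i+j=6
  2*3=6
  8*7=56
  -1*1=-1
  6*-9=-54
Sum=7


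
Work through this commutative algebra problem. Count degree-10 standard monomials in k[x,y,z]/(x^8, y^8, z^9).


Need i<8, j<8, k<9 with i+j+k=10.
For each i, j ranges over max(0,10-i-8)..min(7,10-i):
  i=0: j in [2,7] -> 6
  i=1: j in [1,7] -> 7
  i=2: j in [0,7] -> 8
  i=3: j in [0,7] -> 8
  i=4: j in [0,6] -> 7
  i=5: j in [0,5] -> 6
  i=6: j in [0,4] -> 5
  i=7: j in [0,3] -> 4
H(10) = 6+7+8+8+7+6+5+4 = 51


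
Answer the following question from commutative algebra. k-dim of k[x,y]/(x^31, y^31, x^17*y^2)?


k[x,y]/I, I = (x^31, y^31, x^17*y^2)
Rect: 31x31=961. Corner: (31-17)x(31-2)=406.
dim = 961-406 = 555


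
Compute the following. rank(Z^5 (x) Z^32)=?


rank(M(x)N) = rank(M)*rank(N)
5*32 = 160


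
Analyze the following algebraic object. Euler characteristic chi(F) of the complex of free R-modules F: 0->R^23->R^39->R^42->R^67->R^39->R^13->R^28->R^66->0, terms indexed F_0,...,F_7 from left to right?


chi = sum (-1)^i * rank:
(-1)^0*23=23
(-1)^1*39=-39
(-1)^2*42=42
(-1)^3*67=-67
(-1)^4*39=39
(-1)^5*13=-13
(-1)^6*28=28
(-1)^7*66=-66
chi=-53


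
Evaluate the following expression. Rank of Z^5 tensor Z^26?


rank(M(x)N) = rank(M)*rank(N)
5*26 = 130


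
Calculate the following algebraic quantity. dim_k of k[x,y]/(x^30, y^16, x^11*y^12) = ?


k[x,y]/I, I = (x^30, y^16, x^11*y^12)
Rect: 30x16=480. Corner: (30-11)x(16-12)=76.
dim = 480-76 = 404


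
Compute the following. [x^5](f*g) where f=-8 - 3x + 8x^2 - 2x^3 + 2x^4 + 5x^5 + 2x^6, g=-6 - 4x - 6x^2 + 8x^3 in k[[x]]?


[x^5] = sum a_i*b_j, i+j=5
  8*8=64
  -2*-6=12
  2*-4=-8
  5*-6=-30
Sum=38


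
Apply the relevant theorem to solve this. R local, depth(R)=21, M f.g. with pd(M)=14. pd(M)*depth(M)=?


pd+depth=21
depth=21-14=7
pd*depth=14*7=98


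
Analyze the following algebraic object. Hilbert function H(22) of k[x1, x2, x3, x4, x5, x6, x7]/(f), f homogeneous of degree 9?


C(28,6)-C(19,6)=376740-27132=349608


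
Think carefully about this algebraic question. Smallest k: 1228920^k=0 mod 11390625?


1228920^k mod 11390625:
k=1: 1228920
k=2: 6960150
k=3: 8022375
k=4: 9163125
k=5: 9871875
k=6: 0
First zero at k = 6


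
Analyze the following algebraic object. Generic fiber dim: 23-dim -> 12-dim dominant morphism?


dim(fiber)=dim(X)-dim(Y)=23-12=11


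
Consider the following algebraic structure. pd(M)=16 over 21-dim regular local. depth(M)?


pd+depth=depth(R)=21
depth=21-16=5


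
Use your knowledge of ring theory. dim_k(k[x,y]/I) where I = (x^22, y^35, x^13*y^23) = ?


k[x,y]/I, I = (x^22, y^35, x^13*y^23)
Rect: 22x35=770. Corner: (22-13)x(35-23)=108.
dim = 770-108 = 662


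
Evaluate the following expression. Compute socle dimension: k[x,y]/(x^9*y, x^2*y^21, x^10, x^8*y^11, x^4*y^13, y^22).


Socle = ann(m) = span of standard monomials u with x*u, y*u in I (staircase corners).
Minimal generators: x^10, x^9*y, x^8*y^11, x^4*y^13, x^2*y^21, y^22
Corners: xy^21, x^3y^20, x^7y^12, x^8y^10, x^9
Socle dim=5


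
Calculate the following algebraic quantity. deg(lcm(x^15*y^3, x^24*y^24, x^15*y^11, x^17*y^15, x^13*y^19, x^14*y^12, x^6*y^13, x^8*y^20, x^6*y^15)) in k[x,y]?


lcm = componentwise max:
x: max(15,24,15,17,13,14,6,8,6)=24
y: max(3,24,11,15,19,12,13,20,15)=24
Total=24+24=48


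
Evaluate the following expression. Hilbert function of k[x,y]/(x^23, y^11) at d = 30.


k[x,y], I = (x^23, y^11), d = 30
Need i < 23 and d-i < 11.
Range: 20 <= i <= 22.
H(30) = 3


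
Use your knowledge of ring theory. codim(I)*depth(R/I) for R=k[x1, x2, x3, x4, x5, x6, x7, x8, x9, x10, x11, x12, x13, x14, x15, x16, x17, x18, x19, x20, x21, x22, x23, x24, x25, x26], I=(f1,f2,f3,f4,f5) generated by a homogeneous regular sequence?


codim=5, depth=dim(R/I)=26-5=21
Product=5*21=105


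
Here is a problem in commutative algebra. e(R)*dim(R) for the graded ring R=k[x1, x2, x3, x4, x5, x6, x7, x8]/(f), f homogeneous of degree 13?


e(R)=deg(f)=13, dim(R)=8-1=7
e*dim=13*7=91


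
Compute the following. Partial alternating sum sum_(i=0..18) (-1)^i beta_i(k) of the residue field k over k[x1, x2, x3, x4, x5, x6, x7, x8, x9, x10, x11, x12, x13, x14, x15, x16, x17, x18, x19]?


Koszul resolution: beta_i(k)=C(n,i), n=19
sum_(i=0..p) (-1)^i C(n,i) = (-1)^p C(n-1,p)
(-1)^18*C(18,18) = (-1)^18*1 = 1


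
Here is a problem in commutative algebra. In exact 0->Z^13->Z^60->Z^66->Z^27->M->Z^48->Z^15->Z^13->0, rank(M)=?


Alt sum=0:
(-1)^0*13 + (-1)^1*60 + (-1)^2*66 + (-1)^3*27 + (-1)^4*? + (-1)^5*48 + (-1)^6*15 + (-1)^7*13=0
rank(M)=54


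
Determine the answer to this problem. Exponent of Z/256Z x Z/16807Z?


Exponent = lcm of the cyclic orders; pairwise coprime => product.
2^8*7^5=256*16807=4302592


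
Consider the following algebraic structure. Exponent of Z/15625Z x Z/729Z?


Exponent = lcm of the cyclic orders; pairwise coprime => product.
5^6*3^6=15625*729=11390625


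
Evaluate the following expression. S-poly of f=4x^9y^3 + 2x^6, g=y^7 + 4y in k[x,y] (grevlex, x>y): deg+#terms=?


LT(f)=4x^9y^3, LT(g)=y^7
lcm(LM)=x^9y^7
S(f,g) (scaled by 4 to clear denominators) = y^4*f - 4x^9*g = -16x^9y + 2x^6y^4
2 terms, deg 10.
10+2=12


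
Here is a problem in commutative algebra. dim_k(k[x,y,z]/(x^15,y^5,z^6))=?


Basis: x^iy^jz^k, i<15,j<5,k<6
15*5*6=450


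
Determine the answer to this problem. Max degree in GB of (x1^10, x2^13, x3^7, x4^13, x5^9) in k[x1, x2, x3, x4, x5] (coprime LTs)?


Pure powers, coprime LTs => already GB.
Degrees: 10, 13, 7, 13, 9
Max=13


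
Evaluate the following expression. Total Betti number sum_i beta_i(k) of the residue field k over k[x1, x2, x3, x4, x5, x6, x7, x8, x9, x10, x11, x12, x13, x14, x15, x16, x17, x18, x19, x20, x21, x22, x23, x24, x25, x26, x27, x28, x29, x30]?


Koszul resolution: beta_i(k)=C(n,i), n=30
sum_i C(30,i) = 2^30 = 1073741824


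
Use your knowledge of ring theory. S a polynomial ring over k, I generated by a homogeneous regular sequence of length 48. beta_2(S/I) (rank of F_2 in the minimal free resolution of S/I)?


Regular sequence => Koszul complex is the minimal free resolution.
Syz_1 minimally generated by Koszul relations f_i*e_j - f_j*e_i (i<j): mu(Syz_1) = beta_2 = C(m,2) = m(m-1)/2
m=48
48*47/2 = 1128


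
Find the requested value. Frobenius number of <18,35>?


gcd(18,35)=1 => F=ab-a-b=18*35-18-35=630-53=577


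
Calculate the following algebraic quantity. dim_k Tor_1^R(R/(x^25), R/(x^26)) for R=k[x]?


Tor_1(R/I,R/J)=(I cap J)/IJ=(x^26)/(x^51)
dim=51-26=min(25,26)=25


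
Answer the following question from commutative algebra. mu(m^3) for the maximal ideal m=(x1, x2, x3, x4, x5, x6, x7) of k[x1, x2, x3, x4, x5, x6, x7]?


Graded Nakayama: mu(m^d) = dim_k (m^d/m^(d+1)) = #degree-3 monomials in 7 vars
C(n+d-1,d)=C(9,3)=84


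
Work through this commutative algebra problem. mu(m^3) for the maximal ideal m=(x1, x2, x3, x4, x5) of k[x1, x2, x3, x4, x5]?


Graded Nakayama: mu(m^d) = dim_k (m^d/m^(d+1)) = #degree-3 monomials in 5 vars
C(n+d-1,d)=C(7,3)=35


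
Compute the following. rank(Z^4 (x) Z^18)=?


rank(M(x)N) = rank(M)*rank(N)
4*18 = 72


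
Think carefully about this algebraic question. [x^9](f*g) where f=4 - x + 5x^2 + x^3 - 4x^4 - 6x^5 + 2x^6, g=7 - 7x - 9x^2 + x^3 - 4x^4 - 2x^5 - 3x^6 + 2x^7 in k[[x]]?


[x^9] = sum a_i*b_j, i+j=9
  5*2=10
  1*-3=-3
  -4*-2=8
  -6*-4=24
  2*1=2
Sum=41


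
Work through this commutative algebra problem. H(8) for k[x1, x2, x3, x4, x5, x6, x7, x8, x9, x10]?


C(d+n-1,n-1)=C(17,9)=24310


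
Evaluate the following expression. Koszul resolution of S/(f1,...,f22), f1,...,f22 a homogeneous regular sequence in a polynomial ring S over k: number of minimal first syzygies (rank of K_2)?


Regular sequence => Koszul complex is the minimal free resolution.
Syz_1 minimally generated by Koszul relations f_i*e_j - f_j*e_i (i<j): mu(Syz_1) = beta_2 = C(m,2) = m(m-1)/2
m=22
22*21/2 = 231


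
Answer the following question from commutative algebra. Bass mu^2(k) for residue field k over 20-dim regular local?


C(n,i)=C(20,2)=190


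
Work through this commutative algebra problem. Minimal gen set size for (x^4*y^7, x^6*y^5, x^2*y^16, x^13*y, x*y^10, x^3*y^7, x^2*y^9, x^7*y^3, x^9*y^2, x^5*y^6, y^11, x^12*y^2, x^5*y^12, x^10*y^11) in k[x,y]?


Remove redundant (divisible by others).
x^12*y^2 redundant.
x^10*y^11 redundant.
x^5*y^12 redundant.
x^2*y^16 redundant.
x^4*y^7 redundant.
Min: x^13*y, x^9*y^2, x^7*y^3, x^6*y^5, x^5*y^6, x^3*y^7, x^2*y^9, x*y^10, y^11
Count=9


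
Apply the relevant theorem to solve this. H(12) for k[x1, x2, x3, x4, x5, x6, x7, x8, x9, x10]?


C(d+n-1,n-1)=C(21,9)=293930


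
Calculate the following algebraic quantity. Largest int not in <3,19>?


gcd(3,19)=1 => F=ab-a-b=3*19-3-19=57-22=35


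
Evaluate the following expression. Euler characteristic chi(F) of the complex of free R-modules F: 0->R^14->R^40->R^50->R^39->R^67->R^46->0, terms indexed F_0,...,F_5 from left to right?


chi = sum (-1)^i * rank:
(-1)^0*14=14
(-1)^1*40=-40
(-1)^2*50=50
(-1)^3*39=-39
(-1)^4*67=67
(-1)^5*46=-46
chi=6


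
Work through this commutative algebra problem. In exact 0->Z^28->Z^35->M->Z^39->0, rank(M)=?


Alt sum=0:
(-1)^0*28 + (-1)^1*35 + (-1)^2*? + (-1)^3*39=0
rank(M)=46


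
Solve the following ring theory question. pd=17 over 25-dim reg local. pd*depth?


pd+depth=25
depth=25-17=8
pd*depth=17*8=136


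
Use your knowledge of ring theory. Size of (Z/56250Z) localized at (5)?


5-primary part: 56250=5^5*18
Size=5^5=3125


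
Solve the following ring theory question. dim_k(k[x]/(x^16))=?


Basis: 1,x,...,x^15
dim=16


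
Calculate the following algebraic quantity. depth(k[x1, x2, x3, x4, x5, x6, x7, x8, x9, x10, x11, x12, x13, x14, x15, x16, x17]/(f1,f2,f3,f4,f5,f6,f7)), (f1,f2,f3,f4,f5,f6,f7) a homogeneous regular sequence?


depth(R)=17
depth(R/I)=17-7=10


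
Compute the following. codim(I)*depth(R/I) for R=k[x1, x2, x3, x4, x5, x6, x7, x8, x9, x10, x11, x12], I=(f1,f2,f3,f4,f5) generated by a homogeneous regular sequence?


codim=5, depth=dim(R/I)=12-5=7
Product=5*7=35


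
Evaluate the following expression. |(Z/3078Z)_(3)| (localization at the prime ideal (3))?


3-primary part: 3078=3^4*38
Size=3^4=81


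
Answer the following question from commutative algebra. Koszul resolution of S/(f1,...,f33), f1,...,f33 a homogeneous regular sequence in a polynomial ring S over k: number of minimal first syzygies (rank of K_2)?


Regular sequence => Koszul complex is the minimal free resolution.
Syz_1 minimally generated by Koszul relations f_i*e_j - f_j*e_i (i<j): mu(Syz_1) = beta_2 = C(m,2) = m(m-1)/2
m=33
33*32/2 = 528


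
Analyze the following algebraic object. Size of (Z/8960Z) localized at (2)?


2-primary part: 8960=2^8*35
Size=2^8=256


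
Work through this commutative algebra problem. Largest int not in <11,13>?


gcd(11,13)=1 => F=ab-a-b=11*13-11-13=143-24=119


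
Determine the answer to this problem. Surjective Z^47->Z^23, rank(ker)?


rank(ker) = 47-23 = 24


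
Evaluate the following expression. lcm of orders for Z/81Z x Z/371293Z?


Exponent = lcm of the cyclic orders; pairwise coprime => product.
3^4*13^5=81*371293=30074733


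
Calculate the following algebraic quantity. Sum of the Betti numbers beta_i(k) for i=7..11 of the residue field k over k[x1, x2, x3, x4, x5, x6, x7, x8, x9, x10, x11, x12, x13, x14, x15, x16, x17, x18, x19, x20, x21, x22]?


Koszul resolution: beta_i(k)=C(n,i), n=22
C(22,7)=170544, C(22,8)=319770, C(22,9)=497420, C(22,10)=646646, C(22,11)=705432
Sum=2339812


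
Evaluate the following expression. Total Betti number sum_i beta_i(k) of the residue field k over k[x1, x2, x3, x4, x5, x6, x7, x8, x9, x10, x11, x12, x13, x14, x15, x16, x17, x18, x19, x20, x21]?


Koszul resolution: beta_i(k)=C(n,i), n=21
sum_i C(21,i) = 2^21 = 2097152


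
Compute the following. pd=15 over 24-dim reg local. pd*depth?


pd+depth=24
depth=24-15=9
pd*depth=15*9=135


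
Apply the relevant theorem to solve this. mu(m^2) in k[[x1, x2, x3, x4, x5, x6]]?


C(n+d-1,d)=C(7,2)=21


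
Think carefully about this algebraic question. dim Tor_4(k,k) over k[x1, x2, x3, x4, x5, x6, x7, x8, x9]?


Koszul: C(n,i)=C(9,4)=126


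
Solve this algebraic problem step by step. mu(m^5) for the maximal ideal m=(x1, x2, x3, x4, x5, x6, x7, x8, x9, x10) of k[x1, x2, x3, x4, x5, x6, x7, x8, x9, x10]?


Graded Nakayama: mu(m^d) = dim_k (m^d/m^(d+1)) = #degree-5 monomials in 10 vars
C(n+d-1,d)=C(14,5)=2002


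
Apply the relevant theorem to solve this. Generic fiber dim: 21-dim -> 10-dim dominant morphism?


dim(fiber)=dim(X)-dim(Y)=21-10=11


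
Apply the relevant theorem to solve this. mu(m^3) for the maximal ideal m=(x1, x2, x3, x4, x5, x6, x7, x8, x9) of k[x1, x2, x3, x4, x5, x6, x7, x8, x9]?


Graded Nakayama: mu(m^d) = dim_k (m^d/m^(d+1)) = #degree-3 monomials in 9 vars
C(n+d-1,d)=C(11,3)=165


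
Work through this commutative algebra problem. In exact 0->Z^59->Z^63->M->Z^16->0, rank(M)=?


Alt sum=0:
(-1)^0*59 + (-1)^1*63 + (-1)^2*? + (-1)^3*16=0
rank(M)=20


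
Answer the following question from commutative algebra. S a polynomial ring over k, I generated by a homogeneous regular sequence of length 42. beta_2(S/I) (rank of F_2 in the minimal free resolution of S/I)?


Regular sequence => Koszul complex is the minimal free resolution.
Syz_1 minimally generated by Koszul relations f_i*e_j - f_j*e_i (i<j): mu(Syz_1) = beta_2 = C(m,2) = m(m-1)/2
m=42
42*41/2 = 861


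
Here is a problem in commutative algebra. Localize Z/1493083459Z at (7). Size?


7-primary part: 1493083459=7^9*37
Size=7^9=40353607


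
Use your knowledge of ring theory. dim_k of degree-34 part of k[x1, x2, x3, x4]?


C(d+n-1,n-1)=C(37,3)=7770


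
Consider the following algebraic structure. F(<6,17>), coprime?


gcd(6,17)=1 => F=ab-a-b=6*17-6-17=102-23=79


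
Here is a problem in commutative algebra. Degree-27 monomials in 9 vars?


C(d+n-1,n-1)=C(35,8)=23535820


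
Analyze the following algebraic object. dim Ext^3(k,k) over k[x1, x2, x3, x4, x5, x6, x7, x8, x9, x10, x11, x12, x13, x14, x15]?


C(n,i)=C(15,3)=455


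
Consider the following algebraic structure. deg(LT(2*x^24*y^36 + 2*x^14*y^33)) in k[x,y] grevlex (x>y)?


LT: 2*x^24*y^36
deg_x=24, deg_y=36
Total=24+36=60


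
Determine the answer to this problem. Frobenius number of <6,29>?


gcd(6,29)=1 => F=ab-a-b=6*29-6-29=174-35=139


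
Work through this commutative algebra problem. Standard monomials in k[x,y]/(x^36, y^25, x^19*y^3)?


k[x,y]/I, I = (x^36, y^25, x^19*y^3)
Rect: 36x25=900. Corner: (36-19)x(25-3)=374.
dim = 900-374 = 526


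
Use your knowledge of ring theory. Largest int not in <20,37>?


gcd(20,37)=1 => F=ab-a-b=20*37-20-37=740-57=683


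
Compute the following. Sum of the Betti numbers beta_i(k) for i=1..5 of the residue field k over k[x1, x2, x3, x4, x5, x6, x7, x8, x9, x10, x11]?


Koszul resolution: beta_i(k)=C(n,i), n=11
C(11,1)=11, C(11,2)=55, C(11,3)=165, C(11,4)=330, C(11,5)=462
Sum=1023


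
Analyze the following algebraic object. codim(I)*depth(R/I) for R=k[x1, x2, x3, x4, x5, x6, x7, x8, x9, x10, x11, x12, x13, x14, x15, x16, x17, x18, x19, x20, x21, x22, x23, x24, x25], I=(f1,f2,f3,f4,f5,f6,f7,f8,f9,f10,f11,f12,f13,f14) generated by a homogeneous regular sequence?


codim=14, depth=dim(R/I)=25-14=11
Product=14*11=154


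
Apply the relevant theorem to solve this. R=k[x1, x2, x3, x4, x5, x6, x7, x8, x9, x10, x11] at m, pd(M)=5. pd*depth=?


pd+depth=11
depth=11-5=6
pd*depth=5*6=30


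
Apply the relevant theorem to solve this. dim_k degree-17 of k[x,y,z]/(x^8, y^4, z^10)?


Need i<8, j<4, k<10 with i+j+k=17.
For each i, j ranges over max(0,17-i-9)..min(3,17-i):
  i=0: j in [8,3] -> 0
  i=1: j in [7,3] -> 0
  i=2: j in [6,3] -> 0
  i=3: j in [5,3] -> 0
  i=4: j in [4,3] -> 0
  i=5: j in [3,3] -> 1
  i=6: j in [2,3] -> 2
  i=7: j in [1,3] -> 3
H(17) = 0+0+0+0+0+1+2+3 = 6


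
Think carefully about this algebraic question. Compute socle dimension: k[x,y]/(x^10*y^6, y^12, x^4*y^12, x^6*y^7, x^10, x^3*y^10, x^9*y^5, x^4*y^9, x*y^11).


Socle = ann(m) = span of standard monomials u with x*u, y*u in I (staircase corners).
Redundant generators: x^10*y^6, x^4*y^12
Minimal generators: x^10, x^9*y^5, x^6*y^7, x^4*y^9, x^3*y^10, x*y^11, y^12
Corners: y^11, x^2y^10, x^3y^9, x^5y^8, x^8y^6, x^9y^4
Socle dim=6


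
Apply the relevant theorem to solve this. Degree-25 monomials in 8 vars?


C(d+n-1,n-1)=C(32,7)=3365856


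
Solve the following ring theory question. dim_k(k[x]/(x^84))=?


Basis: 1,x,...,x^83
dim=84


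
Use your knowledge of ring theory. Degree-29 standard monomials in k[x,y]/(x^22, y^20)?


k[x,y], I = (x^22, y^20), d = 29
Need i < 22 and d-i < 20.
Range: 10 <= i <= 21.
H(29) = 12


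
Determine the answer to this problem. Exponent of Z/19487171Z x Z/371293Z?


Exponent = lcm of the cyclic orders; pairwise coprime => product.
11^7*13^5=19487171*371293=7235450182103


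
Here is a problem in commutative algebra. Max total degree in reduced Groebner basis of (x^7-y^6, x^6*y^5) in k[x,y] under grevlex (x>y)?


LT(f1)=x^7, LT(f2)=x^6y^5, lcm=x^7y^5
S(f1,f2) = y^5*f1 - x^1*f2 = -y^11
Reduced GB = {f1, f2, y^11}; degrees 7, 11, 11
Max = 11


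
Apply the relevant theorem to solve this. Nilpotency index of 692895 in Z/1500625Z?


692895^k mod 1500625:
k=1: 692895
k=2: 1021650
k=3: 343000
k=4: 0
First zero at k = 4


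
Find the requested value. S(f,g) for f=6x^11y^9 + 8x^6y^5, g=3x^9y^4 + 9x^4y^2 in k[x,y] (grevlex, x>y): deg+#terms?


LT(f)=6x^11y^9, LT(g)=3x^9y^4
lcm(LM)=x^11y^9
S(f,g) (scaled by 18 to clear denominators) = 3*f - 6x^2y^5*g = -54x^6y^7 + 24x^6y^5
2 terms, deg 13.
13+2=15


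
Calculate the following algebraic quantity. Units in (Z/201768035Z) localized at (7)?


Local ring = Z/40353607Z.
phi(40353607) = 7^8*(7-1) = 34588806


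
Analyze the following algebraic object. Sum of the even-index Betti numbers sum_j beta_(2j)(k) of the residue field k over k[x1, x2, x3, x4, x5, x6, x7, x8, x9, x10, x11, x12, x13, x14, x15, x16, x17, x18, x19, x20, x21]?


Koszul resolution: beta_i(k)=C(n,i), n=21
sum_even C(21,i) = 2^(n-1) = 2^20 = 1048576


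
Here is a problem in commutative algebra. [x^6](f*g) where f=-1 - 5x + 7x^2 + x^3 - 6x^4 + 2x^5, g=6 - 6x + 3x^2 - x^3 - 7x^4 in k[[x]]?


[x^6] = sum a_i*b_j, i+j=6
  7*-7=-49
  1*-1=-1
  -6*3=-18
  2*-6=-12
Sum=-80


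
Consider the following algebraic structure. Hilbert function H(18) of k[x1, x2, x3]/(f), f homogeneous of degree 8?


C(20,2)-C(12,2)=190-66=124


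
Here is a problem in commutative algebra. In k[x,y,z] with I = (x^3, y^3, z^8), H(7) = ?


Need i<3, j<3, k<8 with i+j+k=7.
For each i, j ranges over max(0,7-i-7)..min(2,7-i):
  i=0: j in [0,2] -> 3
  i=1: j in [0,2] -> 3
  i=2: j in [0,2] -> 3
H(7) = 3+3+3 = 9


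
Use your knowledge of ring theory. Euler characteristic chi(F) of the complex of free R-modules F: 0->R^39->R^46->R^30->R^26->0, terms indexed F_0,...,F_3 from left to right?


chi = sum (-1)^i * rank:
(-1)^0*39=39
(-1)^1*46=-46
(-1)^2*30=30
(-1)^3*26=-26
chi=-3


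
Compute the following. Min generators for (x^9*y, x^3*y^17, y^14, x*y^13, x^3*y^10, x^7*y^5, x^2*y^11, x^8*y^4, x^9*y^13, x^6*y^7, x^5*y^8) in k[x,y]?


Remove redundant (divisible by others).
x^9*y^13 redundant.
x^3*y^17 redundant.
Min: x^9*y, x^8*y^4, x^7*y^5, x^6*y^7, x^5*y^8, x^3*y^10, x^2*y^11, x*y^13, y^14
Count=9


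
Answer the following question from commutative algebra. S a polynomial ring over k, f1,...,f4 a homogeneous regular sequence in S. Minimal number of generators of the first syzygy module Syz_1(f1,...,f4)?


Regular sequence => Koszul complex is the minimal free resolution.
Syz_1 minimally generated by Koszul relations f_i*e_j - f_j*e_i (i<j): mu(Syz_1) = beta_2 = C(m,2) = m(m-1)/2
m=4
4*3/2 = 6


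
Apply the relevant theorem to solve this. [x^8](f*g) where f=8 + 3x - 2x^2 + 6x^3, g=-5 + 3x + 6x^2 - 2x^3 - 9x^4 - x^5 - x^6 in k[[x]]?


[x^8] = sum a_i*b_j, i+j=8
  -2*-1=2
  6*-1=-6
Sum=-4


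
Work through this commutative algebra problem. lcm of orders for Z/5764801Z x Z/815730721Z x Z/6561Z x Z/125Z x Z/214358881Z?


Exponent = lcm of the cyclic orders; pairwise coprime => product.
7^8*13^8*3^8*5^3*11^8=5764801*815730721*6561*125*214358881=826709009484454699970061820125


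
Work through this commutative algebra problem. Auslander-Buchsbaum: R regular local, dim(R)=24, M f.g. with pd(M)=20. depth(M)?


pd+depth=depth(R)=24
depth=24-20=4


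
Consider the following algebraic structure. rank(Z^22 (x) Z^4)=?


rank(M(x)N) = rank(M)*rank(N)
22*4 = 88


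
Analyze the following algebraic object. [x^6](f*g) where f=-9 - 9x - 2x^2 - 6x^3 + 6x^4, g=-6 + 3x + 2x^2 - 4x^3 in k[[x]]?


[x^6] = sum a_i*b_j, i+j=6
  -6*-4=24
  6*2=12
Sum=36


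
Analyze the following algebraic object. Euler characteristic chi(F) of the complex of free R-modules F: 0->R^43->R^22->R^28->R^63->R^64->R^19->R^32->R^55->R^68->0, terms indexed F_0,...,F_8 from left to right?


chi = sum (-1)^i * rank:
(-1)^0*43=43
(-1)^1*22=-22
(-1)^2*28=28
(-1)^3*63=-63
(-1)^4*64=64
(-1)^5*19=-19
(-1)^6*32=32
(-1)^7*55=-55
(-1)^8*68=68
chi=76


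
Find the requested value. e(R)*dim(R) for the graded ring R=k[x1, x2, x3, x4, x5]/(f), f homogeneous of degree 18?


e(R)=deg(f)=18, dim(R)=5-1=4
e*dim=18*4=72


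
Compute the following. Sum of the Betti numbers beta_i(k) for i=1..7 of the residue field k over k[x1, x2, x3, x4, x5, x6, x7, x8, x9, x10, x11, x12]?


Koszul resolution: beta_i(k)=C(n,i), n=12
C(12,1)=12, C(12,2)=66, C(12,3)=220, C(12,4)=495, C(12,5)=792, C(12,6)=924, C(12,7)=792
Sum=3301


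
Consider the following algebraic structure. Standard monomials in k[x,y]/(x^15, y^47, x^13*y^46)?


k[x,y]/I, I = (x^15, y^47, x^13*y^46)
Rect: 15x47=705. Corner: (15-13)x(47-46)=2.
dim = 705-2 = 703


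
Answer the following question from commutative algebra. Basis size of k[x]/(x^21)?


Basis: 1,x,...,x^20
dim=21


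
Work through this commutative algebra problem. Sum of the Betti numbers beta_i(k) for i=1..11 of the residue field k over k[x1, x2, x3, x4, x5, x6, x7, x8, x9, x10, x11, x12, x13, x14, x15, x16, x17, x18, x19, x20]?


Koszul resolution: beta_i(k)=C(n,i), n=20
C(20,1)=20, C(20,2)=190, C(20,3)=1140, C(20,4)=4845, C(20,5)=15504, C(20,6)=38760, C(20,7)=77520, C(20,8)=125970, C(20,9)=167960, C(20,10)=184756, C(20,11)=167960
Sum=784625


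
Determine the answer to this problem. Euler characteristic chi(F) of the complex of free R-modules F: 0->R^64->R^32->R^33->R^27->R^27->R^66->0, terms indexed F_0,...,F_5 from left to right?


chi = sum (-1)^i * rank:
(-1)^0*64=64
(-1)^1*32=-32
(-1)^2*33=33
(-1)^3*27=-27
(-1)^4*27=27
(-1)^5*66=-66
chi=-1


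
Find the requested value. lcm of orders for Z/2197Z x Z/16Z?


Exponent = lcm of the cyclic orders; pairwise coprime => product.
13^3*2^4=2197*16=35152


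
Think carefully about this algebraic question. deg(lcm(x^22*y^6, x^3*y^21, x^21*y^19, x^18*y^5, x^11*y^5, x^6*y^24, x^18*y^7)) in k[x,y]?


lcm = componentwise max:
x: max(22,3,21,18,11,6,18)=22
y: max(6,21,19,5,5,24,7)=24
Total=22+24=46


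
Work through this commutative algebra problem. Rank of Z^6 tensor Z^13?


rank(M(x)N) = rank(M)*rank(N)
6*13 = 78


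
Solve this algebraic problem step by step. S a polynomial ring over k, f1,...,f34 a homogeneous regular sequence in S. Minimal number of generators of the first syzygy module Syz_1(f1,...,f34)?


Regular sequence => Koszul complex is the minimal free resolution.
Syz_1 minimally generated by Koszul relations f_i*e_j - f_j*e_i (i<j): mu(Syz_1) = beta_2 = C(m,2) = m(m-1)/2
m=34
34*33/2 = 561


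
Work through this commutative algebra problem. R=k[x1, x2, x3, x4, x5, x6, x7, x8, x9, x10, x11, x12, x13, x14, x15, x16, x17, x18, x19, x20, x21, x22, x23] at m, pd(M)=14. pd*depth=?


pd+depth=23
depth=23-14=9
pd*depth=14*9=126


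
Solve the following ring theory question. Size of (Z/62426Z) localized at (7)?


7-primary part: 62426=7^4*26
Size=7^4=2401


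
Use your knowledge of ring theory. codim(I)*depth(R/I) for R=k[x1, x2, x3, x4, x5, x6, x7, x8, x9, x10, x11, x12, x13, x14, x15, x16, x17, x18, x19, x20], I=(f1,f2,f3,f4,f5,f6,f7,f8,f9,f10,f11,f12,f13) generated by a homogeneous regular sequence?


codim=13, depth=dim(R/I)=20-13=7
Product=13*7=91


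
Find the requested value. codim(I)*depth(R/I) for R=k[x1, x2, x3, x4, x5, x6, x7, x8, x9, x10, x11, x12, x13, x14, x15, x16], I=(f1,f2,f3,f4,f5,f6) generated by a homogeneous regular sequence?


codim=6, depth=dim(R/I)=16-6=10
Product=6*10=60


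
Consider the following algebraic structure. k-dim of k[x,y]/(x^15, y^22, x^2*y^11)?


k[x,y]/I, I = (x^15, y^22, x^2*y^11)
Rect: 15x22=330. Corner: (15-2)x(22-11)=143.
dim = 330-143 = 187


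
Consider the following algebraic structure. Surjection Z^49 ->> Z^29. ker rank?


rank(ker) = 49-29 = 20


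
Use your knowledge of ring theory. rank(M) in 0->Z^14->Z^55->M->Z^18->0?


Alt sum=0:
(-1)^0*14 + (-1)^1*55 + (-1)^2*? + (-1)^3*18=0
rank(M)=59


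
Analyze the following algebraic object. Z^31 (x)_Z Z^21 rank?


rank(M(x)N) = rank(M)*rank(N)
31*21 = 651


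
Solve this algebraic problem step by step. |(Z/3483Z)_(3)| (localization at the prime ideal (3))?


3-primary part: 3483=3^4*43
Size=3^4=81


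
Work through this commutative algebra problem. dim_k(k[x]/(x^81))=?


Basis: 1,x,...,x^80
dim=81


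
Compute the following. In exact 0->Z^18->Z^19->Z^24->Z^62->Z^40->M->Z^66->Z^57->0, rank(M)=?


Alt sum=0:
(-1)^0*18 + (-1)^1*19 + (-1)^2*24 + (-1)^3*62 + (-1)^4*40 + (-1)^5*? + (-1)^6*66 + (-1)^7*57=0
rank(M)=10


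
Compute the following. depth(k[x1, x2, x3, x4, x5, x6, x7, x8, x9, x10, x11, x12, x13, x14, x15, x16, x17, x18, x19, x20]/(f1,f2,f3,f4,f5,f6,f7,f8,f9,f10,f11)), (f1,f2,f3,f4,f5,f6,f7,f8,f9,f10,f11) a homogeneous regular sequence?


depth(R)=20
depth(R/I)=20-11=9


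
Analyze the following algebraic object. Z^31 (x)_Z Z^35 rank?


rank(M(x)N) = rank(M)*rank(N)
31*35 = 1085


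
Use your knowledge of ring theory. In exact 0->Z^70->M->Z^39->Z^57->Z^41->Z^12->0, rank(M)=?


Alt sum=0:
(-1)^0*70 + (-1)^1*? + (-1)^2*39 + (-1)^3*57 + (-1)^4*41 + (-1)^5*12=0
rank(M)=81


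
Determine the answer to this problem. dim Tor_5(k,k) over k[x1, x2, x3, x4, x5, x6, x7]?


Koszul: C(n,i)=C(7,5)=21


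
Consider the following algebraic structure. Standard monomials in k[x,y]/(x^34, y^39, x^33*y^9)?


k[x,y]/I, I = (x^34, y^39, x^33*y^9)
Rect: 34x39=1326. Corner: (34-33)x(39-9)=30.
dim = 1326-30 = 1296


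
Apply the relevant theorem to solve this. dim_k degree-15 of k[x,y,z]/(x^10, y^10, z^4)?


Need i<10, j<10, k<4 with i+j+k=15.
For each i, j ranges over max(0,15-i-3)..min(9,15-i):
  i=0: j in [12,9] -> 0
  i=1: j in [11,9] -> 0
  i=2: j in [10,9] -> 0
  i=3: j in [9,9] -> 1
  i=4: j in [8,9] -> 2
  i=5: j in [7,9] -> 3
  i=6: j in [6,9] -> 4
  i=7: j in [5,8] -> 4
  i=8: j in [4,7] -> 4
  i=9: j in [3,6] -> 4
H(15) = 0+0+0+1+2+3+4+4+4+4 = 22


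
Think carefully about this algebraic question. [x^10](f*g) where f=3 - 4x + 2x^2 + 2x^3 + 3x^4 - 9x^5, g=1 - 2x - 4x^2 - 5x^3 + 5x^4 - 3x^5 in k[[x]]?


[x^10] = sum a_i*b_j, i+j=10
  -9*-3=27
Sum=27


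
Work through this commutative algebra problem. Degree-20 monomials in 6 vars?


C(d+n-1,n-1)=C(25,5)=53130


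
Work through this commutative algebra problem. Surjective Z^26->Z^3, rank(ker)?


rank(ker) = 26-3 = 23


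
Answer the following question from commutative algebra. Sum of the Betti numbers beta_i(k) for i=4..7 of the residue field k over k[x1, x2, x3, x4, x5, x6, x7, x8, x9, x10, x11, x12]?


Koszul resolution: beta_i(k)=C(n,i), n=12
C(12,4)=495, C(12,5)=792, C(12,6)=924, C(12,7)=792
Sum=3003


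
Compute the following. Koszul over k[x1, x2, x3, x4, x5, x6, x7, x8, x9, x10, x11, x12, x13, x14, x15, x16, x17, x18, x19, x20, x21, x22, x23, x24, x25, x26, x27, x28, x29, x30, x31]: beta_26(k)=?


C(n,i)=C(31,26)=169911


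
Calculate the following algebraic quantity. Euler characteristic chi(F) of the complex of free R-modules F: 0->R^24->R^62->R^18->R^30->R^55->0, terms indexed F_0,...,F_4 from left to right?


chi = sum (-1)^i * rank:
(-1)^0*24=24
(-1)^1*62=-62
(-1)^2*18=18
(-1)^3*30=-30
(-1)^4*55=55
chi=5


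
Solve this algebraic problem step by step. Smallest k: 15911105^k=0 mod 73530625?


15911105^k mod 73530625:
k=1: 15911105
k=2: 41079150
k=3: 60968250
k=4: 45018750
k=5: 63026250
k=6: 0
First zero at k = 6


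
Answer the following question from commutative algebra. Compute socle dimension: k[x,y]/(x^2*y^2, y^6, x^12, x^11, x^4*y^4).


Socle = ann(m) = span of standard monomials u with x*u, y*u in I (staircase corners).
Redundant generators: x^12, x^4*y^4
Minimal generators: x^11, x^2*y^2, y^6
Corners: xy^5, x^10y
Socle dim=2


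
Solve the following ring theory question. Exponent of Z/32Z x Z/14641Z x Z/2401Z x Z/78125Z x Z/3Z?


Exponent = lcm of the cyclic orders; pairwise coprime => product.
2^5*11^4*7^4*5^7*3^1=32*14641*2401*78125*3=263647807500000


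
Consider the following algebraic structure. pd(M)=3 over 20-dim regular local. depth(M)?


pd+depth=depth(R)=20
depth=20-3=17


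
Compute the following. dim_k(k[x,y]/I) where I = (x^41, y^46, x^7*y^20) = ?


k[x,y]/I, I = (x^41, y^46, x^7*y^20)
Rect: 41x46=1886. Corner: (41-7)x(46-20)=884.
dim = 1886-884 = 1002


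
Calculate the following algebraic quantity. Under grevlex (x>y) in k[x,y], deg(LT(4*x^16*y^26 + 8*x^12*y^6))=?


LT: 4*x^16*y^26
deg_x=16, deg_y=26
Total=16+26=42


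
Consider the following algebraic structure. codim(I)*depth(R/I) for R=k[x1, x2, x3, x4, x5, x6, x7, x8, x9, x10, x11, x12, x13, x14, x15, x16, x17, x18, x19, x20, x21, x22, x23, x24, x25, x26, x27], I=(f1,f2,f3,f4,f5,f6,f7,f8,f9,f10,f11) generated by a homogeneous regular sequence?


codim=11, depth=dim(R/I)=27-11=16
Product=11*16=176


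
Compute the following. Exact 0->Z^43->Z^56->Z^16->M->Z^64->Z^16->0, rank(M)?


Alt sum=0:
(-1)^0*43 + (-1)^1*56 + (-1)^2*16 + (-1)^3*? + (-1)^4*64 + (-1)^5*16=0
rank(M)=51


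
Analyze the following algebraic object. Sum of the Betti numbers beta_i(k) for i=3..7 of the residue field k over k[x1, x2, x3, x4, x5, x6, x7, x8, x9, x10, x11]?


Koszul resolution: beta_i(k)=C(n,i), n=11
C(11,3)=165, C(11,4)=330, C(11,5)=462, C(11,6)=462, C(11,7)=330
Sum=1749


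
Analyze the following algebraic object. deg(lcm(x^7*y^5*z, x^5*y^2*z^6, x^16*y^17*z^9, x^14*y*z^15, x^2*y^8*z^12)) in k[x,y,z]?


lcm = componentwise max:
x: max(7,5,16,14,2)=16
y: max(5,2,17,1,8)=17
z: max(1,6,9,15,12)=15
Total=16+17+15=48


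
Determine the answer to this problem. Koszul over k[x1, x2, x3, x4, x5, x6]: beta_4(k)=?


C(n,i)=C(6,4)=15


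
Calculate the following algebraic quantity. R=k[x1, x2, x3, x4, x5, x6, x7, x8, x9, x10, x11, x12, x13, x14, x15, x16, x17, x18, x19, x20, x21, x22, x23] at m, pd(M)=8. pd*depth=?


pd+depth=23
depth=23-8=15
pd*depth=8*15=120


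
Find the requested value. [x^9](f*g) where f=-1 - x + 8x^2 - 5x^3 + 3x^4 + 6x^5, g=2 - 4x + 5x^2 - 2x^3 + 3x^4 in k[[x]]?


[x^9] = sum a_i*b_j, i+j=9
  6*3=18
Sum=18


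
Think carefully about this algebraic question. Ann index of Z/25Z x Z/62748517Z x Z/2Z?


Exponent = lcm of the cyclic orders; pairwise coprime => product.
5^2*13^7*2^1=25*62748517*2=3137425850
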